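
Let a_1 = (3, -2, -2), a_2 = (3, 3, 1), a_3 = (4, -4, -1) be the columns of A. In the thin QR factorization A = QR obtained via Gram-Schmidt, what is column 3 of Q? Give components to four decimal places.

q_3 = (0.2229, -0.5016, 0.8359)

q_1 = a_1/‖a_1‖ = (3, -2, -2)/4.1231 = (0.7276, -0.4851, -0.4851).
r_{12} = q_1·a_2 = 0.2425.
u_2 = a_2 − 0.2425·q_1 = (2.8235, 3.1176, 1.1176).
‖u_2‖ = 4.3521, so q_2 = (0.6488, 0.7163, 0.2568).
r_{13} = q_1·a_3 = 5.3358; r_{23} = q_2·a_3 = -0.5271.
u_3 = a_3 − 5.3358·q_1 + 0.5271·q_2 = (0.4596, -1.0342, 1.7236).
‖u_3‖ = 2.0619, so q_3 = (0.2229, -0.5016, 0.8359).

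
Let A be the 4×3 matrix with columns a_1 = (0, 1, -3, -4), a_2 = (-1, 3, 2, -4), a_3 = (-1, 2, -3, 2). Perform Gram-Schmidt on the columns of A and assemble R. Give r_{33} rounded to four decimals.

r_{33} = 3.8183

e_1 = a_1/‖a_1‖ = (0, 1, -3, -4)/5.0990 = (0.0000, 0.1961, -0.5883, -0.7845).
r_{12} = e_1·a_2 = 2.5495.
u_2 = a_2 − 2.5495·e_1 = (-1.0000, 2.5000, 3.5000, -2.0000).
‖u_2‖ = 4.8477, so e_2 = (-0.2063, 0.5157, 0.7220, -0.4126).
r_{13} = e_1·a_3 = 0.5883; r_{23} = e_2·a_3 = -1.7534.
u_3 = a_3 − 0.5883·e_1 + 1.7534·e_2 = (-1.3617, 2.7889, -1.3879, 1.7381).
r_{33} = ‖u_3‖ = 3.8183.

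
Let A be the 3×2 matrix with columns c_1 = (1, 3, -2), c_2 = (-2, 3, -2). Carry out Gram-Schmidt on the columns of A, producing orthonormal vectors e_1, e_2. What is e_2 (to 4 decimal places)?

c_1 = (1, 3, -2); ‖c_1‖ = 3.7417, so e_1 = (0.2673, 0.8018, -0.5345).
e_1·c_2 = 0.2673·(-2) + 0.8018·3 + (-0.5345)·(-2) = 2.9399.
u_2 = c_2 − 2.9399·e_1 = (-2.7857, 0.6429, -0.4286).
‖u_2‖ = 2.8909, so e_2 = (-0.9636, 0.2224, -0.1482).

e_2 = (-0.9636, 0.2224, -0.1482)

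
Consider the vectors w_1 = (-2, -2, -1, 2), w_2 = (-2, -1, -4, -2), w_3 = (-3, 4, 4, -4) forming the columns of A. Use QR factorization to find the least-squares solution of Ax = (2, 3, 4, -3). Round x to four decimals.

e_1 = w_1/‖w_1‖ = (-2, -2, -1, 2)/3.6056 = (-0.5547, -0.5547, -0.2774, 0.5547).
r_{12} = e_1·w_2 = 1.6641.
u_2 = w_2 − 1.6641·e_1 = (-1.0769, -0.0769, -3.5385, -2.9231).
‖u_2‖ = 4.7150, so e_2 = (-0.2284, -0.0163, -0.7505, -0.6200).
r_{13} = e_1·w_3 = -3.8829; r_{23} = e_2·w_3 = 0.0979.
u_3 = w_3 + 3.8829·e_1 − 0.0979·e_2 = (-5.1315, 1.8478, 2.9965, -1.7855).
‖u_3‖ = 6.4741, so e_3 = (-0.7926, 0.2854, 0.4629, -0.2758).
Qᵀb = (-5.5470, -1.6478, 1.9498).
Back-substitute: x_3 = 1.9498/6.4741 = 0.3012.
x_2 = (-1.6478 − 0.0979·0.3012)/4.7150 = -0.3557.
x_1 = (-5.5470 − 1.6641·(-0.3557) + 3.8829·0.3012)/3.6056 = -1.0499.

x = (-1.0499, -0.3557, 0.3012)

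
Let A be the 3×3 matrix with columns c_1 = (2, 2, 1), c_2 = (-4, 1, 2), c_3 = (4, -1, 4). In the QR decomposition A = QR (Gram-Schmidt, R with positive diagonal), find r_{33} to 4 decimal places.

r_{33} = 4.5617

c_1 = (2, 2, 1); ‖c_1‖ = 3.0000, so e_1 = (0.6667, 0.6667, 0.3333).
e_1·c_2 = 0.6667·(-4) + 0.6667·1 + 0.3333·2 = -1.3333.
u_2 = c_2 + 1.3333·e_1 = (-3.1111, 1.8889, 2.4444).
‖u_2‖ = 4.3843, so e_2 = (-0.7096, 0.4308, 0.5575).
e_1·c_3 = 0.6667·4 + 0.6667·(-1) + 0.3333·4 = 3.3333; e_2·c_3 = (-0.7096)·4 + 0.4308·(-1) + 0.5575·4 = -1.0391.
u_3 = c_3 − 3.3333·e_1 + 1.0391·e_2 = (1.0405, -2.7746, 3.4682).
r_{33} = ‖u_3‖ = 4.5617.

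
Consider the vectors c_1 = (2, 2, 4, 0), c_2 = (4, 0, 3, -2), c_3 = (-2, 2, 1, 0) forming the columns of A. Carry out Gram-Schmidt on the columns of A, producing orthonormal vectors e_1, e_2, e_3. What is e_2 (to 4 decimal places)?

e_2 = (0.6644, -0.4746, -0.0949, -0.5695)

c_1 = (2, 2, 4, 0); ‖c_1‖ = 4.8990, so e_1 = (0.4082, 0.4082, 0.8165, 0.0000).
e_1·c_2 = 0.4082·4 + 0.4082·0 + 0.8165·3 + 0.0000·(-2) = 4.0825.
u_2 = c_2 − 4.0825·e_1 = (2.3333, -1.6667, -0.3333, -2.0000).
‖u_2‖ = 3.5119, so e_2 = (0.6644, -0.4746, -0.0949, -0.5695).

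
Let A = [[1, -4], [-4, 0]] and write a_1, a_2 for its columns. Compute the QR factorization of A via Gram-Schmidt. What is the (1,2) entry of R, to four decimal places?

q_1 = a_1/‖a_1‖ = (1, -4)/4.1231 = (0.2425, -0.9701).
r_{12} = q_1·a_2 = -0.9701.

r_{12} = -0.9701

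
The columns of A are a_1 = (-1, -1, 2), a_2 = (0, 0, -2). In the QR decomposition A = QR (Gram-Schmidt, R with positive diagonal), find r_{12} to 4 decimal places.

r_{12} = -1.6330

a_1 = (-1, -1, 2); ‖a_1‖ = 2.4495, so q_1 = (-0.4082, -0.4082, 0.8165).
r_{12} = q_1·a_2 = -1.6330.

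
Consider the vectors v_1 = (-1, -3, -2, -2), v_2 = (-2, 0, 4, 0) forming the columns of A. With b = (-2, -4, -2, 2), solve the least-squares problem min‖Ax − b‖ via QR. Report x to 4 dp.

v_1 = (-1, -3, -2, -2); ‖v_1‖ = 4.2426, so q_1 = (-0.2357, -0.7071, -0.4714, -0.4714).
q_1·v_2 = (-0.2357)·(-2) + (-0.7071)·0 + (-0.4714)·4 + (-0.4714)·0 = -1.4142.
u_2 = v_2 + 1.4142·q_1 = (-2.3333, -1.0000, 3.3333, -0.6667).
‖u_2‖ = 4.2426, so q_2 = (-0.5500, -0.2357, 0.7857, -0.1571).
Qᵀb = (3.2998, 0.1571).
Back-substitute: x_2 = 0.1571/4.2426 = 0.0370.
x_1 = (3.2998 + 1.4142·0.0370)/4.2426 = 0.7901.

x = (0.7901, 0.0370)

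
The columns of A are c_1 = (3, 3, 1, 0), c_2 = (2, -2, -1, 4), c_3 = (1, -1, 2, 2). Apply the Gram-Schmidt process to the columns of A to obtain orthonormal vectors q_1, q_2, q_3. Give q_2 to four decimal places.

c_1 = (3, 3, 1, 0); ‖c_1‖ = 4.3589, so q_1 = (0.6882, 0.6882, 0.2294, 0.0000).
q_1·c_2 = 0.6882·2 + 0.6882·(-2) + 0.2294·(-1) + 0.0000·4 = -0.2294.
u_2 = c_2 + 0.2294·q_1 = (2.1579, -1.8421, -0.9474, 4.0000).
‖u_2‖ = 4.9947, so q_2 = (0.4320, -0.3688, -0.1897, 0.8008).

q_2 = (0.4320, -0.3688, -0.1897, 0.8008)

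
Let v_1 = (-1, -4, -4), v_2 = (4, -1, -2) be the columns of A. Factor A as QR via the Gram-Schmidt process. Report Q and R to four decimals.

Q = [[-0.1741, 0.9717], [-0.6963, -0.0069], [-0.6963, -0.2360]], R = [[5.7446, 1.3926], [0.0000, 4.3658]]

v_1 = (-1, -4, -4); ‖v_1‖ = 5.7446, so q_1 = (-0.1741, -0.6963, -0.6963).
q_1·v_2 = (-0.1741)·4 + (-0.6963)·(-1) + (-0.6963)·(-2) = 1.3926.
u_2 = v_2 − 1.3926·q_1 = (4.2424, -0.0303, -1.0303).
‖u_2‖ = 4.3658, so q_2 = (0.9717, -0.0069, -0.2360).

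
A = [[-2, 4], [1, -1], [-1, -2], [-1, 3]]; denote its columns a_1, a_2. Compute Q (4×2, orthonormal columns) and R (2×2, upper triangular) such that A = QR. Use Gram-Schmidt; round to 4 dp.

Q = [[-0.7559, 0.2883], [0.3780, 0.1081], [-0.3780, -0.8649], [-0.3780, 0.3964]], R = [[2.6458, -3.7796], [0.0000, 3.9641]]

q_1 = a_1/‖a_1‖ = (-2, 1, -1, -1)/2.6458 = (-0.7559, 0.3780, -0.3780, -0.3780).
r_{12} = q_1·a_2 = -3.7796.
u_2 = a_2 + 3.7796·q_1 = (1.1429, 0.4286, -3.4286, 1.5714).
‖u_2‖ = 3.9641, so q_2 = (0.2883, 0.1081, -0.8649, 0.3964).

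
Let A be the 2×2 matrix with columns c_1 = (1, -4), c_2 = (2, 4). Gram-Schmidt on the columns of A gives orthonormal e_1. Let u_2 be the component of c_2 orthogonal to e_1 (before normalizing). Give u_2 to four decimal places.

c_1 = (1, -4); ‖c_1‖ = 4.1231, so e_1 = (0.2425, -0.9701).
e_1·c_2 = 0.2425·2 + (-0.9701)·4 = -3.3955.
u_2 = c_2 + 3.3955·e_1 = (2.8235, 0.7059).

u_2 = (2.8235, 0.7059)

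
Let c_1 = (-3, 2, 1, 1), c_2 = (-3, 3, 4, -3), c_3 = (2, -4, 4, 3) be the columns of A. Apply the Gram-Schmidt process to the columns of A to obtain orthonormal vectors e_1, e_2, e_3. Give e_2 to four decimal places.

e_2 = (0.0393, 0.1702, 0.5760, -0.7986)

c_1 = (-3, 2, 1, 1); ‖c_1‖ = 3.8730, so e_1 = (-0.7746, 0.5164, 0.2582, 0.2582).
e_1·c_2 = (-0.7746)·(-3) + 0.5164·3 + 0.2582·4 + 0.2582·(-3) = 4.1312.
u_2 = c_2 − 4.1312·e_1 = (0.2000, 0.8667, 2.9333, -4.0667).
‖u_2‖ = 5.0925, so e_2 = (0.0393, 0.1702, 0.5760, -0.7986).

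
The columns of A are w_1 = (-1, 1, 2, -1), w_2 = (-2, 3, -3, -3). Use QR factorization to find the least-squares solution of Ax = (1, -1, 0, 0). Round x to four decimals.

w_1 = (-1, 1, 2, -1); ‖w_1‖ = 2.6458, so q_1 = (-0.3780, 0.3780, 0.7559, -0.3780).
q_1·w_2 = (-0.3780)·(-2) + 0.3780·3 + 0.7559·(-3) + (-0.3780)·(-3) = 0.7559.
u_2 = w_2 − 0.7559·q_1 = (-1.7143, 2.7143, -3.5714, -2.7143).
‖u_2‖ = 5.5162, so q_2 = (-0.3108, 0.4921, -0.6474, -0.4921).
Qᵀb = (-0.7559, -0.8028).
Back-substitute: x_2 = -0.8028/5.5162 = -0.1455.
x_1 = (-0.7559 − 0.7559·(-0.1455))/2.6458 = -0.2441.

x = (-0.2441, -0.1455)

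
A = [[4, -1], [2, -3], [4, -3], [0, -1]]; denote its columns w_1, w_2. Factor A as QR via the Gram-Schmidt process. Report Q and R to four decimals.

Q = [[0.6667, 0.5642], [0.3333, -0.6943], [0.6667, -0.2170], [0.0000, -0.3906]], R = [[6.0000, -3.6667], [0.0000, 2.5604]]

w_1 = (4, 2, 4, 0); ‖w_1‖ = 6.0000, so q_1 = (0.6667, 0.3333, 0.6667, 0.0000).
q_1·w_2 = 0.6667·(-1) + 0.3333·(-3) + 0.6667·(-3) + 0.0000·(-1) = -3.6667.
u_2 = w_2 + 3.6667·q_1 = (1.4444, -1.7778, -0.5556, -1.0000).
‖u_2‖ = 2.5604, so q_2 = (0.5642, -0.6943, -0.2170, -0.3906).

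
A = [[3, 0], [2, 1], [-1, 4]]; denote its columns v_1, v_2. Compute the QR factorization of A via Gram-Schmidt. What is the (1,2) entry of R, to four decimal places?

r_{12} = -0.5345

v_1 = (3, 2, -1); ‖v_1‖ = 3.7417, so e_1 = (0.8018, 0.5345, -0.2673).
r_{12} = e_1·v_2 = -0.5345.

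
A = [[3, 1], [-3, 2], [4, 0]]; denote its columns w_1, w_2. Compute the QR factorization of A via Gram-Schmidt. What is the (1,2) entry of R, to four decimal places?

r_{12} = -0.5145

w_1 = (3, -3, 4); ‖w_1‖ = 5.8310, so q_1 = (0.5145, -0.5145, 0.6860).
r_{12} = q_1·w_2 = -0.5145.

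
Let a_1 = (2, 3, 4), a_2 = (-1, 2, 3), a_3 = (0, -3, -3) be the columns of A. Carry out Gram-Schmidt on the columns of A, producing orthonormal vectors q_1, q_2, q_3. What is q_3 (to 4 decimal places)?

q_3 = (0.0816, -0.8165, 0.5715)

q_1 = a_1/‖a_1‖ = (2, 3, 4)/5.3852 = (0.3714, 0.5571, 0.7428).
r_{12} = q_1·a_2 = 2.9711.
u_2 = a_2 − 2.9711·q_1 = (-2.1034, 0.3448, 0.7931).
‖u_2‖ = 2.2743, so q_2 = (-0.9249, 0.1516, 0.3487).
r_{13} = q_1·a_3 = -3.8996; r_{23} = q_2·a_3 = -1.5010.
u_3 = a_3 + 3.8996·q_1 + 1.5010·q_2 = (0.0600, -0.6000, 0.4200).
‖u_3‖ = 0.7348, so q_3 = (0.0816, -0.8165, 0.5715).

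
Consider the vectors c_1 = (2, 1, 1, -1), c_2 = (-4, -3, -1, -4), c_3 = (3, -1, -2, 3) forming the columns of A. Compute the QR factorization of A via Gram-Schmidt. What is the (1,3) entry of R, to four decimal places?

r_{13} = 0.0000

c_1 = (2, 1, 1, -1); ‖c_1‖ = 2.6458, so q_1 = (0.7559, 0.3780, 0.3780, -0.3780).
r_{13} = q_1·c_3 = 0.0000.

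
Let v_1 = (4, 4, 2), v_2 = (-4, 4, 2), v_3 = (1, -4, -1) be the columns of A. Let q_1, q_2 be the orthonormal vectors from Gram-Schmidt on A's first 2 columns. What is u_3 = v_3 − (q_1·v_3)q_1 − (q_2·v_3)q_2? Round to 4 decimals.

u_3 = (0.0000, -0.4000, 0.8000)

v_1 = (4, 4, 2); ‖v_1‖ = 6.0000, so q_1 = (0.6667, 0.6667, 0.3333).
q_1·v_2 = 0.6667·(-4) + 0.6667·4 + 0.3333·2 = 0.6667.
u_2 = v_2 − 0.6667·q_1 = (-4.4444, 3.5556, 1.7778).
‖u_2‖ = 5.9628, so q_2 = (-0.7454, 0.5963, 0.2981).
q_1·v_3 = 0.6667·1 + 0.6667·(-4) + 0.3333·(-1) = -2.3333; q_2·v_3 = (-0.7454)·1 + 0.5963·(-4) + 0.2981·(-1) = -3.4286.
u_3 = v_3 + 2.3333·q_1 + 3.4286·q_2 = (0.0000, -0.4000, 0.8000).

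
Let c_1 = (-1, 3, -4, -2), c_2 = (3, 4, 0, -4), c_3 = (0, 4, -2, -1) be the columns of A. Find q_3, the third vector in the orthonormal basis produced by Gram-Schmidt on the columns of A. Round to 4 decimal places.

q_3 = (-0.0705, 0.7135, 0.2224, 0.6606)

c_1 = (-1, 3, -4, -2); ‖c_1‖ = 5.4772, so q_1 = (-0.1826, 0.5477, -0.7303, -0.3651).
q_1·c_2 = (-0.1826)·3 + 0.5477·4 + (-0.7303)·0 + (-0.3651)·(-4) = 3.1038.
u_2 = c_2 − 3.1038·q_1 = (3.5667, 2.3000, 2.2667, -2.8667).
‖u_2‖ = 5.6006, so q_2 = (0.6368, 0.4107, 0.4047, -0.5119).
q_1·c_3 = (-0.1826)·0 + 0.5477·4 + (-0.7303)·(-2) + (-0.3651)·(-1) = 4.0166; q_2·c_3 = 0.6368·0 + 0.4107·4 + 0.4047·(-2) + (-0.5119)·(-1) = 1.3451.
u_3 = c_3 − 4.0166·q_1 − 1.3451·q_2 = (-0.1233, 1.2476, 0.3889, 1.1552).
‖u_3‖ = 1.7485, so q_3 = (-0.0705, 0.7135, 0.2224, 0.6606).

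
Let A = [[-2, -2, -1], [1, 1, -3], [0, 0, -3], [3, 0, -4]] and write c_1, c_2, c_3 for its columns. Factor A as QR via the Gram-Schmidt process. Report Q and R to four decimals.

Q = [[-0.5345, -0.7171, -0.3229], [0.2673, 0.3586, -0.6458], [0.0000, 0.0000, -0.6919], [0.8018, -0.5976, 0.0000]], R = [[3.7417, 1.3363, -3.4744], [0.0000, 1.7928, 2.0319], [0.0000, 0.0000, 4.3359]]

q_1 = c_1/‖c_1‖ = (-2, 1, 0, 3)/3.7417 = (-0.5345, 0.2673, 0.0000, 0.8018).
r_{12} = q_1·c_2 = 1.3363.
u_2 = c_2 − 1.3363·q_1 = (-1.2857, 0.6429, 0.0000, -1.0714).
‖u_2‖ = 1.7928, so q_2 = (-0.7171, 0.3586, 0.0000, -0.5976).
r_{13} = q_1·c_3 = -3.4744; r_{23} = q_2·c_3 = 2.0319.
u_3 = c_3 + 3.4744·q_1 − 2.0319·q_2 = (-1.4000, -2.8000, -3.0000, 0.0000).
‖u_3‖ = 4.3359, so q_3 = (-0.3229, -0.6458, -0.6919, 0.0000).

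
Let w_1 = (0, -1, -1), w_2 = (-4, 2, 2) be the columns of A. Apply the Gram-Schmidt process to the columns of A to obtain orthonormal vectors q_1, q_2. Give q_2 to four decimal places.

q_1 = w_1/‖w_1‖ = (0, -1, -1)/1.4142 = (0.0000, -0.7071, -0.7071).
r_{12} = q_1·w_2 = -2.8284.
u_2 = w_2 + 2.8284·q_1 = (-4.0000, 0.0000, 0.0000).
‖u_2‖ = 4.0000, so q_2 = (-1.0000, 0.0000, 0.0000).

q_2 = (-1.0000, 0.0000, 0.0000)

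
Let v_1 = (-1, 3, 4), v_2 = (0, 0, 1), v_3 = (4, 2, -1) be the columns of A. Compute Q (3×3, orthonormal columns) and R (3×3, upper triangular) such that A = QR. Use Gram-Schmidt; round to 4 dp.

Q = [[-0.1961, 0.2481, 0.9487], [0.5883, -0.7442, 0.3162], [0.7845, 0.6202, 0.0000]], R = [[5.0990, 0.7845, -0.3922], [0.0000, 0.6202, -1.1163], [0.0000, 0.0000, 4.4272]]

v_1 = (-1, 3, 4); ‖v_1‖ = 5.0990, so q_1 = (-0.1961, 0.5883, 0.7845).
q_1·v_2 = (-0.1961)·0 + 0.5883·0 + 0.7845·1 = 0.7845.
u_2 = v_2 − 0.7845·q_1 = (0.1538, -0.4615, 0.3846).
‖u_2‖ = 0.6202, so q_2 = (0.2481, -0.7442, 0.6202).
q_1·v_3 = (-0.1961)·4 + 0.5883·2 + 0.7845·(-1) = -0.3922; q_2·v_3 = 0.2481·4 + (-0.7442)·2 + 0.6202·(-1) = -1.1163.
u_3 = v_3 + 0.3922·q_1 + 1.1163·q_2 = (4.2000, 1.4000, 0.0000).
‖u_3‖ = 4.4272, so q_3 = (0.9487, 0.3162, 0.0000).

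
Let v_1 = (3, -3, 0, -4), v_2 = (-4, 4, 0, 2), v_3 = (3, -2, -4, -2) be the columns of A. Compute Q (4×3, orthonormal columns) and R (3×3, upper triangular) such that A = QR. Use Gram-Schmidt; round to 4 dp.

Q = [[0.5145, -0.4851, 0.1231], [-0.5145, 0.4851, 0.1231], [0.0000, 0.0000, -0.9847], [-0.6860, -0.7276, 0.0000]], R = [[5.8310, -5.4880, 3.9445], [0.0000, 2.4254, -0.9701], [0.0000, 0.0000, 4.0620]]

v_1 = (3, -3, 0, -4); ‖v_1‖ = 5.8310, so e_1 = (0.5145, -0.5145, 0.0000, -0.6860).
e_1·v_2 = 0.5145·(-4) + (-0.5145)·4 + 0.0000·0 + (-0.6860)·2 = -5.4880.
u_2 = v_2 + 5.4880·e_1 = (-1.1765, 1.1765, 0.0000, -1.7647).
‖u_2‖ = 2.4254, so e_2 = (-0.4851, 0.4851, 0.0000, -0.7276).
e_1·v_3 = 0.5145·3 + (-0.5145)·(-2) + 0.0000·(-4) + (-0.6860)·(-2) = 3.9445; e_2·v_3 = (-0.4851)·3 + 0.4851·(-2) + 0.0000·(-4) + (-0.7276)·(-2) = -0.9701.
u_3 = v_3 − 3.9445·e_1 + 0.9701·e_2 = (0.5000, 0.5000, -4.0000, 0.0000).
‖u_3‖ = 4.0620, so e_3 = (0.1231, 0.1231, -0.9847, 0.0000).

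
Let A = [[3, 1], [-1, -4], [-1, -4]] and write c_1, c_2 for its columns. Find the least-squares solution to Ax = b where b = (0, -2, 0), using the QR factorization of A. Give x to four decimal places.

x = (-0.0909, 0.2727)

e_1 = c_1/‖c_1‖ = (3, -1, -1)/3.3166 = (0.9045, -0.3015, -0.3015).
r_{12} = e_1·c_2 = 3.3166.
u_2 = c_2 − 3.3166·e_1 = (-2.0000, -3.0000, -3.0000).
‖u_2‖ = 4.6904, so e_2 = (-0.4264, -0.6396, -0.6396).
Qᵀb = (0.6030, 1.2792).
Back-substitute: x_2 = 1.2792/4.6904 = 0.2727.
x_1 = (0.6030 − 3.3166·0.2727)/3.3166 = -0.0909.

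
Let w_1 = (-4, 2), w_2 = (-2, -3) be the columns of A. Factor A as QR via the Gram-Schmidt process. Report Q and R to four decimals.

w_1 = (-4, 2); ‖w_1‖ = 4.4721, so e_1 = (-0.8944, 0.4472).
e_1·w_2 = (-0.8944)·(-2) + 0.4472·(-3) = 0.4472.
u_2 = w_2 − 0.4472·e_1 = (-1.6000, -3.2000).
‖u_2‖ = 3.5777, so e_2 = (-0.4472, -0.8944).

Q = [[-0.8944, -0.4472], [0.4472, -0.8944]], R = [[4.4721, 0.4472], [0.0000, 3.5777]]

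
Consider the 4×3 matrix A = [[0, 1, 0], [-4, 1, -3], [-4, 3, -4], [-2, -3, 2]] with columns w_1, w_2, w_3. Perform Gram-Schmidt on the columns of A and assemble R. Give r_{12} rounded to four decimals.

q_1 = w_1/‖w_1‖ = (0, -4, -4, -2)/6.0000 = (0.0000, -0.6667, -0.6667, -0.3333).
r_{12} = q_1·w_2 = -1.6667.

r_{12} = -1.6667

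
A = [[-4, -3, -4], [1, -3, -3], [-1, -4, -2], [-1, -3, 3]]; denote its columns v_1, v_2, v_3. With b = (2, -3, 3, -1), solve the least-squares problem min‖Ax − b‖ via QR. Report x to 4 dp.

v_1 = (-4, 1, -1, -1); ‖v_1‖ = 4.3589, so e_1 = (-0.9177, 0.2294, -0.2294, -0.2294).
e_1·v_2 = (-0.9177)·(-3) + 0.2294·(-3) + (-0.2294)·(-4) + (-0.2294)·(-3) = 3.6707.
u_2 = v_2 − 3.6707·e_1 = (0.3684, -3.8421, -3.1579, -2.1579).
‖u_2‖ = 5.4338, so e_2 = (0.0678, -0.7071, -0.5812, -0.3971).
e_1·v_3 = (-0.9177)·(-4) + 0.2294·(-3) + (-0.2294)·(-2) + (-0.2294)·3 = 2.7530; e_2·v_3 = 0.0678·(-4) + (-0.7071)·(-3) + (-0.5812)·(-2) + (-0.3971)·3 = 1.8210.
u_3 = v_3 − 2.7530·e_1 − 1.8210·e_2 = (-1.5971, -2.3440, -0.3102, 4.3547).
‖u_3‖ = 5.2063, so e_3 = (-0.3068, -0.4502, -0.0596, 0.8364).
Qᵀb = (-2.9824, 0.9105, -0.2780).
Back-substitute: x_3 = -0.2780/5.2063 = -0.0534.
x_2 = (0.9105 − 1.8210·(-0.0534))/5.4338 = 0.1855.
x_1 = (-2.9824 − 3.6707·0.1855 − 2.7530·(-0.0534))/4.3589 = -0.8067.

x = (-0.8067, 0.1855, -0.0534)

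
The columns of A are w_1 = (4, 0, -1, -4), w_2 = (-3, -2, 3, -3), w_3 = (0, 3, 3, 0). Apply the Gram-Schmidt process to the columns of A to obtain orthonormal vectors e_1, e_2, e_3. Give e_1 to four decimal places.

w_1 = (4, 0, -1, -4); ‖w_1‖ = 5.7446, so e_1 = (0.6963, 0.0000, -0.1741, -0.6963).

e_1 = (0.6963, 0.0000, -0.1741, -0.6963)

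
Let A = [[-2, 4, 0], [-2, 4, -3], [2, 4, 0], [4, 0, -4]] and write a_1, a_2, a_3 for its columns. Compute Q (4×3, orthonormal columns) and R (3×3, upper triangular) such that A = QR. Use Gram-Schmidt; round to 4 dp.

e_1 = a_1/‖a_1‖ = (-2, -2, 2, 4)/5.2915 = (-0.3780, -0.3780, 0.3780, 0.7559).
r_{12} = e_1·a_2 = -1.5119.
u_2 = a_2 + 1.5119·e_1 = (3.4286, 3.4286, 4.5714, 1.1429).
‖u_2‖ = 6.7612, so e_2 = (0.5071, 0.5071, 0.6761, 0.1690).
r_{13} = e_1·a_3 = -1.8898; r_{23} = e_2·a_3 = -2.1974.
u_3 = a_3 + 1.8898·e_1 + 2.1974·e_2 = (0.4000, -2.6000, 2.2000, -2.2000).
‖u_3‖ = 4.0743, so e_3 = (0.0982, -0.6381, 0.5400, -0.5400).

Q = [[-0.3780, 0.5071, 0.0982], [-0.3780, 0.5071, -0.6381], [0.3780, 0.6761, 0.5400], [0.7559, 0.1690, -0.5400]], R = [[5.2915, -1.5119, -1.8898], [0.0000, 6.7612, -2.1974], [0.0000, 0.0000, 4.0743]]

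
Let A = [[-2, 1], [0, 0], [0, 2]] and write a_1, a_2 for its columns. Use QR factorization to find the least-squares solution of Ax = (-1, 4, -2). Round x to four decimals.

x = (0.0000, -1.0000)

a_1 = (-2, 0, 0); ‖a_1‖ = 2.0000, so e_1 = (-1.0000, 0.0000, 0.0000).
e_1·a_2 = (-1.0000)·1 + 0.0000·0 + 0.0000·2 = -1.0000.
u_2 = a_2 + 1.0000·e_1 = (0.0000, 0.0000, 2.0000).
‖u_2‖ = 2.0000, so e_2 = (0.0000, 0.0000, 1.0000).
Qᵀb = (1.0000, -2.0000).
Back-substitute: x_2 = -2.0000/2.0000 = -1.0000.
x_1 = (1.0000 + 1.0000·(-1.0000))/2.0000 = 0.0000.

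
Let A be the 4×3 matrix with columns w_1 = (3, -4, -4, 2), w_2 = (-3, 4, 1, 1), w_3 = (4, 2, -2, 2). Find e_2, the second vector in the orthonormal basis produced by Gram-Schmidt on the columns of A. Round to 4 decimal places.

e_2 = (-0.3651, 0.4869, -0.4260, 0.6694)

e_1 = w_1/‖w_1‖ = (3, -4, -4, 2)/6.7082 = (0.4472, -0.5963, -0.5963, 0.2981).
r_{12} = e_1·w_2 = -4.0249.
u_2 = w_2 + 4.0249·e_1 = (-1.2000, 1.6000, -1.4000, 2.2000).
‖u_2‖ = 3.2863, so e_2 = (-0.3651, 0.4869, -0.4260, 0.6694).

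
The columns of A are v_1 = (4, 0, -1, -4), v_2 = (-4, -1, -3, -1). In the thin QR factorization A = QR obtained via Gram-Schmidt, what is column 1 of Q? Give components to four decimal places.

e_1 = v_1/‖v_1‖ = (4, 0, -1, -4)/5.7446 = (0.6963, 0.0000, -0.1741, -0.6963).

e_1 = (0.6963, 0.0000, -0.1741, -0.6963)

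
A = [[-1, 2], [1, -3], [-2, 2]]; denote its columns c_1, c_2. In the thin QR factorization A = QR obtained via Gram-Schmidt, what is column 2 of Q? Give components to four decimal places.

c_1 = (-1, 1, -2); ‖c_1‖ = 2.4495, so e_1 = (-0.4082, 0.4082, -0.8165).
e_1·c_2 = (-0.4082)·2 + 0.4082·(-3) + (-0.8165)·2 = -3.6742.
u_2 = c_2 + 3.6742·e_1 = (0.5000, -1.5000, -1.0000).
‖u_2‖ = 1.8708, so e_2 = (0.2673, -0.8018, -0.5345).

e_2 = (0.2673, -0.8018, -0.5345)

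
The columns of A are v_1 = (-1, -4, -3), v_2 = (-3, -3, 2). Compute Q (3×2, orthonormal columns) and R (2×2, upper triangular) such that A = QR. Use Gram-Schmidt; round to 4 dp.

Q = [[-0.1961, -0.6107], [-0.7845, -0.3717], [-0.5883, 0.6992]], R = [[5.0990, 1.7650], [0.0000, 4.3456]]

v_1 = (-1, -4, -3); ‖v_1‖ = 5.0990, so q_1 = (-0.1961, -0.7845, -0.5883).
q_1·v_2 = (-0.1961)·(-3) + (-0.7845)·(-3) + (-0.5883)·2 = 1.7650.
u_2 = v_2 − 1.7650·q_1 = (-2.6538, -1.6154, 3.0385).
‖u_2‖ = 4.3456, so q_2 = (-0.6107, -0.3717, 0.6992).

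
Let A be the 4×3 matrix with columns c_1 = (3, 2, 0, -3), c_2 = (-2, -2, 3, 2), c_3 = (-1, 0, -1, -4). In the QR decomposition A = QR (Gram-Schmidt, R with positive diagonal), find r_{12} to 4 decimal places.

c_1 = (3, 2, 0, -3); ‖c_1‖ = 4.6904, so e_1 = (0.6396, 0.4264, 0.0000, -0.6396).
r_{12} = e_1·c_2 = -3.4112.

r_{12} = -3.4112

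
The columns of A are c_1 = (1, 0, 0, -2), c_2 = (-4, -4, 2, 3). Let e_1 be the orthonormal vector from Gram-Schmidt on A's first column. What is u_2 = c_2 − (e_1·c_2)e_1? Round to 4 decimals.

u_2 = (-2.0000, -4.0000, 2.0000, -1.0000)

c_1 = (1, 0, 0, -2); ‖c_1‖ = 2.2361, so e_1 = (0.4472, 0.0000, 0.0000, -0.8944).
e_1·c_2 = 0.4472·(-4) + 0.0000·(-4) + 0.0000·2 + (-0.8944)·3 = -4.4721.
u_2 = c_2 + 4.4721·e_1 = (-2.0000, -4.0000, 2.0000, -1.0000).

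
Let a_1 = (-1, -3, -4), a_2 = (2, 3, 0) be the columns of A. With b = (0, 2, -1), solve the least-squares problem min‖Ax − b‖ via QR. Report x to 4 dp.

a_1 = (-1, -3, -4); ‖a_1‖ = 5.0990, so e_1 = (-0.1961, -0.5883, -0.7845).
e_1·a_2 = (-0.1961)·2 + (-0.5883)·3 + (-0.7845)·0 = -2.1573.
u_2 = a_2 + 2.1573·e_1 = (1.5769, 1.7308, -1.6923).
‖u_2‖ = 2.8890, so e_2 = (0.5458, 0.5991, -0.5858).
Qᵀb = (-0.3922, 1.7840).
Back-substitute: x_2 = 1.7840/2.8890 = 0.6175.
x_1 = (-0.3922 + 2.1573·0.6175)/5.0990 = 0.1843.

x = (0.1843, 0.6175)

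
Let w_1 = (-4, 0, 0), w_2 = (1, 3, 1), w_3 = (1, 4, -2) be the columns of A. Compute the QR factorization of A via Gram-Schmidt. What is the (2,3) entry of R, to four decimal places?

w_1 = (-4, 0, 0); ‖w_1‖ = 4.0000, so e_1 = (-1.0000, 0.0000, 0.0000).
e_1·w_2 = (-1.0000)·1 + 0.0000·3 + 0.0000·1 = -1.0000.
u_2 = w_2 + 1.0000·e_1 = (0.0000, 3.0000, 1.0000).
‖u_2‖ = 3.1623, so e_2 = (0.0000, 0.9487, 0.3162).
r_{23} = e_2·w_3 = 3.1623.

r_{23} = 3.1623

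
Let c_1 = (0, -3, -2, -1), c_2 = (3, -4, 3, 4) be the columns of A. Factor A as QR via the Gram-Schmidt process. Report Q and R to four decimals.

c_1 = (0, -3, -2, -1); ‖c_1‖ = 3.7417, so q_1 = (0.0000, -0.8018, -0.5345, -0.2673).
q_1·c_2 = 0.0000·3 + (-0.8018)·(-4) + (-0.5345)·3 + (-0.2673)·4 = 0.5345.
u_2 = c_2 − 0.5345·q_1 = (3.0000, -3.5714, 3.2857, 4.1429).
‖u_2‖ = 7.0508, so q_2 = (0.4255, -0.5065, 0.4660, 0.5876).

Q = [[0.0000, 0.4255], [-0.8018, -0.5065], [-0.5345, 0.4660], [-0.2673, 0.5876]], R = [[3.7417, 0.5345], [0.0000, 7.0508]]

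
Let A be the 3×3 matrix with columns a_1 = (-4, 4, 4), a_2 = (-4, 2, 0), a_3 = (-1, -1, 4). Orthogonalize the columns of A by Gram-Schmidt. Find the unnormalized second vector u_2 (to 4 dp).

u_2 = (-2.0000, 0.0000, -2.0000)

a_1 = (-4, 4, 4); ‖a_1‖ = 6.9282, so e_1 = (-0.5774, 0.5774, 0.5774).
e_1·a_2 = (-0.5774)·(-4) + 0.5774·2 + 0.5774·0 = 3.4641.
u_2 = a_2 − 3.4641·e_1 = (-2.0000, 0.0000, -2.0000).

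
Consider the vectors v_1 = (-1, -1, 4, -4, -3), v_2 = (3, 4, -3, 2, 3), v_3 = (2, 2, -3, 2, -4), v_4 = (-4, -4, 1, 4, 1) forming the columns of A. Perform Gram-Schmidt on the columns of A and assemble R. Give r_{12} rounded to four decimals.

v_1 = (-1, -1, 4, -4, -3); ‖v_1‖ = 6.5574, so e_1 = (-0.1525, -0.1525, 0.6100, -0.6100, -0.4575).
r_{12} = e_1·v_2 = -5.4899.

r_{12} = -5.4899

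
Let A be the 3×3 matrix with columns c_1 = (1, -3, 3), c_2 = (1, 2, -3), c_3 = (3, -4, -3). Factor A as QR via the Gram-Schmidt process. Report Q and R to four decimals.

Q = [[0.2294, 0.9049, -0.3586], [-0.6882, -0.1097, -0.7171], [0.6882, -0.4113, -0.5976]], R = [[4.3589, -3.2118, 1.3765], [0.0000, 1.9194, 4.3873], [0.0000, 0.0000, 3.5857]]

c_1 = (1, -3, 3); ‖c_1‖ = 4.3589, so q_1 = (0.2294, -0.6882, 0.6882).
q_1·c_2 = 0.2294·1 + (-0.6882)·2 + 0.6882·(-3) = -3.2118.
u_2 = c_2 + 3.2118·q_1 = (1.7368, -0.2105, -0.7895).
‖u_2‖ = 1.9194, so q_2 = (0.9049, -0.1097, -0.4113).
q_1·c_3 = 0.2294·3 + (-0.6882)·(-4) + 0.6882·(-3) = 1.3765; q_2·c_3 = 0.9049·3 + (-0.1097)·(-4) + (-0.4113)·(-3) = 4.3873.
u_3 = c_3 − 1.3765·q_1 − 4.3873·q_2 = (-1.2857, -2.5714, -2.1429).
‖u_3‖ = 3.5857, so q_3 = (-0.3586, -0.7171, -0.5976).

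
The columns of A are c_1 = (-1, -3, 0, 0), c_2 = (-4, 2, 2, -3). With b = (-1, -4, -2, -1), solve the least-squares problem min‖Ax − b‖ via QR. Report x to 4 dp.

e_1 = c_1/‖c_1‖ = (-1, -3, 0, 0)/3.1623 = (-0.3162, -0.9487, 0.0000, 0.0000).
r_{12} = e_1·c_2 = -0.6325.
u_2 = c_2 + 0.6325·e_1 = (-4.2000, 1.4000, 2.0000, -3.0000).
‖u_2‖ = 5.7096, so e_2 = (-0.7356, 0.2452, 0.3503, -0.5254).
Qᵀb = (4.1110, -0.4203).
Back-substitute: x_2 = -0.4203/5.7096 = -0.0736.
x_1 = (4.1110 + 0.6325·(-0.0736))/3.1623 = 1.2853.

x = (1.2853, -0.0736)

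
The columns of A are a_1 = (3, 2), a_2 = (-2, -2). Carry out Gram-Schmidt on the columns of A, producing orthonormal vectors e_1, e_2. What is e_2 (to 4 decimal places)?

a_1 = (3, 2); ‖a_1‖ = 3.6056, so e_1 = (0.8321, 0.5547).
e_1·a_2 = 0.8321·(-2) + 0.5547·(-2) = -2.7735.
u_2 = a_2 + 2.7735·e_1 = (0.3077, -0.4615).
‖u_2‖ = 0.5547, so e_2 = (0.5547, -0.8321).

e_2 = (0.5547, -0.8321)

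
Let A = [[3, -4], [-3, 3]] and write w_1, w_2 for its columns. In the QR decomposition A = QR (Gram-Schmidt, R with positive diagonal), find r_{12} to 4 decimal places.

r_{12} = -4.9497

w_1 = (3, -3); ‖w_1‖ = 4.2426, so e_1 = (0.7071, -0.7071).
r_{12} = e_1·w_2 = -4.9497.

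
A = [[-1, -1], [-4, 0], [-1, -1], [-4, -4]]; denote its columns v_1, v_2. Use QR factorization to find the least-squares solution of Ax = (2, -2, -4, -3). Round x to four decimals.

x = (0.5000, 0.2778)

v_1 = (-1, -4, -1, -4); ‖v_1‖ = 5.8310, so e_1 = (-0.1715, -0.6860, -0.1715, -0.6860).
e_1·v_2 = (-0.1715)·(-1) + (-0.6860)·0 + (-0.1715)·(-1) + (-0.6860)·(-4) = 3.0870.
u_2 = v_2 − 3.0870·e_1 = (-0.4706, 2.1176, -0.4706, -1.8824).
‖u_2‖ = 2.9104, so e_2 = (-0.1617, 0.7276, -0.1617, -0.6468).
Qᵀb = (3.7730, 0.8085).
Back-substitute: x_2 = 0.8085/2.9104 = 0.2778.
x_1 = (3.7730 − 3.0870·0.2778)/5.8310 = 0.5000.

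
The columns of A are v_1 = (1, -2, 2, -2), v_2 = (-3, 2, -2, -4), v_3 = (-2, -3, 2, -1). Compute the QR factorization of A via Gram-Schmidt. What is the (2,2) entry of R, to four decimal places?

r_{22} = 5.6840

q_1 = v_1/‖v_1‖ = (1, -2, 2, -2)/3.6056 = (0.2774, -0.5547, 0.5547, -0.5547).
r_{12} = q_1·v_2 = -0.8321.
u_2 = v_2 + 0.8321·q_1 = (-2.7692, 1.5385, -1.5385, -4.4615).
r_{22} = ‖u_2‖ = 5.6840.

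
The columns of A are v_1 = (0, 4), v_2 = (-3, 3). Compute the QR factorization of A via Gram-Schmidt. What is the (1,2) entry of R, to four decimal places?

r_{12} = 3.0000

e_1 = v_1/‖v_1‖ = (0, 4)/4.0000 = (0.0000, 1.0000).
r_{12} = e_1·v_2 = 3.0000.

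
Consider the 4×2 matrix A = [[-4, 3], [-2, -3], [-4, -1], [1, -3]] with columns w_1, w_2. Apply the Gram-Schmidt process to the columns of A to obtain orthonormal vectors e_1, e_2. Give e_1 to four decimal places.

w_1 = (-4, -2, -4, 1); ‖w_1‖ = 6.0828, so e_1 = (-0.6576, -0.3288, -0.6576, 0.1644).

e_1 = (-0.6576, -0.3288, -0.6576, 0.1644)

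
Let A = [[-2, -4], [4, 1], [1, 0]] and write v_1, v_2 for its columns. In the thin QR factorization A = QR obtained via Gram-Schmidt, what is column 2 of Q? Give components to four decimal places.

v_1 = (-2, 4, 1); ‖v_1‖ = 4.5826, so e_1 = (-0.4364, 0.8729, 0.2182).
e_1·v_2 = (-0.4364)·(-4) + 0.8729·1 + 0.2182·0 = 2.6186.
u_2 = v_2 − 2.6186·e_1 = (-2.8571, -1.2857, -0.5714).
‖u_2‖ = 3.1848, so e_2 = (-0.8971, -0.4037, -0.1794).

e_2 = (-0.8971, -0.4037, -0.1794)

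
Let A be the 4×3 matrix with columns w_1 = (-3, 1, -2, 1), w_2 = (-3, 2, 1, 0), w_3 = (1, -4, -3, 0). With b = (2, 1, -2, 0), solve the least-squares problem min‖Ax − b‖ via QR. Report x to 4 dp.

w_1 = (-3, 1, -2, 1); ‖w_1‖ = 3.8730, so e_1 = (-0.7746, 0.2582, -0.5164, 0.2582).
e_1·w_2 = (-0.7746)·(-3) + 0.2582·2 + (-0.5164)·1 + 0.2582·0 = 2.3238.
u_2 = w_2 − 2.3238·e_1 = (-1.2000, 1.4000, 2.2000, -0.6000).
‖u_2‖ = 2.9326, so e_2 = (-0.4092, 0.4774, 0.7502, -0.2046).
e_1·w_3 = (-0.7746)·1 + 0.2582·(-4) + (-0.5164)·(-3) + 0.2582·0 = -0.2582; e_2·w_3 = (-0.4092)·1 + 0.4774·(-4) + 0.7502·(-3) + (-0.2046)·0 = -4.5694.
u_3 = w_3 + 0.2582·e_1 + 4.5694·e_2 = (-1.0698, -1.7519, 0.2946, -0.8682).
‖u_3‖ = 2.2482, so e_3 = (-0.4758, -0.7793, 0.1310, -0.3862).
Qᵀb = (-0.2582, -1.8414, -1.9930).
Back-substitute: x_3 = -1.9930/2.2482 = -0.8865.
x_2 = (-1.8414 + 4.5694·(-0.8865))/2.9326 = -2.0092.
x_1 = (-0.2582 − 2.3238·(-2.0092) + 0.2582·(-0.8865))/3.8730 = 1.0798.

x = (1.0798, -2.0092, -0.8865)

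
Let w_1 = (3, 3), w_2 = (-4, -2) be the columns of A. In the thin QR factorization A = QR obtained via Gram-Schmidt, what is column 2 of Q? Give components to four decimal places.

w_1 = (3, 3); ‖w_1‖ = 4.2426, so q_1 = (0.7071, 0.7071).
q_1·w_2 = 0.7071·(-4) + 0.7071·(-2) = -4.2426.
u_2 = w_2 + 4.2426·q_1 = (-1.0000, 1.0000).
‖u_2‖ = 1.4142, so q_2 = (-0.7071, 0.7071).

q_2 = (-0.7071, 0.7071)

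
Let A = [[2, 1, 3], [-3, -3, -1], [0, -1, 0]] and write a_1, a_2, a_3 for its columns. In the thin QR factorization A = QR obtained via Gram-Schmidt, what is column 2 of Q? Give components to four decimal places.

a_1 = (2, -3, 0); ‖a_1‖ = 3.6056, so e_1 = (0.5547, -0.8321, 0.0000).
e_1·a_2 = 0.5547·1 + (-0.8321)·(-3) + 0.0000·(-1) = 3.0509.
u_2 = a_2 − 3.0509·e_1 = (-0.6923, -0.4615, -1.0000).
‖u_2‖ = 1.3009, so e_2 = (-0.5322, -0.3548, -0.7687).

e_2 = (-0.5322, -0.3548, -0.7687)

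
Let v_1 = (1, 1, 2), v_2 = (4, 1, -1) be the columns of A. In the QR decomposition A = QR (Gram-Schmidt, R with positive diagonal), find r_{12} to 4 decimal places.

r_{12} = 1.2247

v_1 = (1, 1, 2); ‖v_1‖ = 2.4495, so q_1 = (0.4082, 0.4082, 0.8165).
r_{12} = q_1·v_2 = 1.2247.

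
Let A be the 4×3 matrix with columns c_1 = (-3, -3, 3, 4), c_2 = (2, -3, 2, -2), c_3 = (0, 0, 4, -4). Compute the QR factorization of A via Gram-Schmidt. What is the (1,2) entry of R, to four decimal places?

r_{12} = 0.1525

e_1 = c_1/‖c_1‖ = (-3, -3, 3, 4)/6.5574 = (-0.4575, -0.4575, 0.4575, 0.6100).
r_{12} = e_1·c_2 = 0.1525.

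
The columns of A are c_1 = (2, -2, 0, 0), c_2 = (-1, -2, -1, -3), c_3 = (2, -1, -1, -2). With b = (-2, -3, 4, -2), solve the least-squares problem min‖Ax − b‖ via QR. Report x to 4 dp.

x = (1.2576, 1.3333, -1.7879)

c_1 = (2, -2, 0, 0); ‖c_1‖ = 2.8284, so e_1 = (0.7071, -0.7071, 0.0000, 0.0000).
e_1·c_2 = 0.7071·(-1) + (-0.7071)·(-2) + 0.0000·(-1) + 0.0000·(-3) = 0.7071.
u_2 = c_2 − 0.7071·e_1 = (-1.5000, -1.5000, -1.0000, -3.0000).
‖u_2‖ = 3.8079, so e_2 = (-0.3939, -0.3939, -0.2626, -0.7878).
e_1·c_3 = 0.7071·2 + (-0.7071)·(-1) + 0.0000·(-1) + 0.0000·(-2) = 2.1213; e_2·c_3 = (-0.3939)·2 + (-0.3939)·(-1) + (-0.2626)·(-1) + (-0.7878)·(-2) = 1.4444.
u_3 = c_3 − 2.1213·e_1 − 1.4444·e_2 = (1.0690, 1.0690, -0.6207, -0.8621).
‖u_3‖ = 1.8476, so e_3 = (0.5786, 0.5786, -0.3359, -0.4666).
Qᵀb = (0.7071, 2.4948, -3.3034).
Back-substitute: x_3 = -3.3034/1.8476 = -1.7879.
x_2 = (2.4948 − 1.4444·(-1.7879))/3.8079 = 1.3333.
x_1 = (0.7071 − 0.7071·1.3333 − 2.1213·(-1.7879))/2.8284 = 1.2576.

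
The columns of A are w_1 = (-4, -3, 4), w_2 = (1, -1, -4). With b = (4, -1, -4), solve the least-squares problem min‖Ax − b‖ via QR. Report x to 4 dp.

x = (-0.3675, 0.8196)

w_1 = (-4, -3, 4); ‖w_1‖ = 6.4031, so q_1 = (-0.6247, -0.4685, 0.6247).
q_1·w_2 = (-0.6247)·1 + (-0.4685)·(-1) + 0.6247·(-4) = -2.6550.
u_2 = w_2 + 2.6550·q_1 = (-0.6585, -2.2439, -2.3415).
‖u_2‖ = 3.3093, so q_2 = (-0.1990, -0.6781, -0.7075).
Qᵀb = (-4.5290, 2.7123).
Back-substitute: x_2 = 2.7123/3.3093 = 0.8196.
x_1 = (-4.5290 + 2.6550·0.8196)/6.4031 = -0.3675.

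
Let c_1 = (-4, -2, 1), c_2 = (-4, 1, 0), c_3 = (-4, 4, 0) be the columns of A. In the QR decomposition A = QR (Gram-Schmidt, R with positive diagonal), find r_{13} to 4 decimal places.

c_1 = (-4, -2, 1); ‖c_1‖ = 4.5826, so e_1 = (-0.8729, -0.4364, 0.2182).
r_{13} = e_1·c_3 = 1.7457.

r_{13} = 1.7457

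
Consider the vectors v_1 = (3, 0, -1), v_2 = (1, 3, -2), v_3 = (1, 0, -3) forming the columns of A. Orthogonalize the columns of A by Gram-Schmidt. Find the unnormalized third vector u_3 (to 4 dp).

v_1 = (3, 0, -1); ‖v_1‖ = 3.1623, so e_1 = (0.9487, 0.0000, -0.3162).
e_1·v_2 = 0.9487·1 + 0.0000·3 + (-0.3162)·(-2) = 1.5811.
u_2 = v_2 − 1.5811·e_1 = (-0.5000, 3.0000, -1.5000).
‖u_2‖ = 3.3912, so e_2 = (-0.1474, 0.8847, -0.4423).
e_1·v_3 = 0.9487·1 + 0.0000·0 + (-0.3162)·(-3) = 1.8974; e_2·v_3 = (-0.1474)·1 + 0.8847·0 + (-0.4423)·(-3) = 1.1795.
u_3 = v_3 − 1.8974·e_1 − 1.1795·e_2 = (-0.6261, -1.0435, -1.8783).

u_3 = (-0.6261, -1.0435, -1.8783)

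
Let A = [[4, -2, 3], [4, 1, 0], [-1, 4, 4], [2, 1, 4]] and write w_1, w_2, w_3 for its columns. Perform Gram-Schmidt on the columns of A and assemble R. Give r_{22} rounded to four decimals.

r_{22} = 4.5855

w_1 = (4, 4, -1, 2); ‖w_1‖ = 6.0828, so e_1 = (0.6576, 0.6576, -0.1644, 0.3288).
e_1·w_2 = 0.6576·(-2) + 0.6576·1 + (-0.1644)·4 + 0.3288·1 = -0.9864.
u_2 = w_2 + 0.9864·e_1 = (-1.3514, 1.6486, 3.8378, 1.3243).
r_{22} = ‖u_2‖ = 4.5855.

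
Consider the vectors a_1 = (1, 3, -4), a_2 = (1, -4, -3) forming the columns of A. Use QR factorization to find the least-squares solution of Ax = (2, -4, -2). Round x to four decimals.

a_1 = (1, 3, -4); ‖a_1‖ = 5.0990, so q_1 = (0.1961, 0.5883, -0.7845).
q_1·a_2 = 0.1961·1 + 0.5883·(-4) + (-0.7845)·(-3) = 0.1961.
u_2 = a_2 − 0.1961·q_1 = (0.9615, -4.1154, -2.8462).
‖u_2‖ = 5.0952, so q_2 = (0.1887, -0.8077, -0.5586).
Qᵀb = (-0.3922, 4.7254).
Back-substitute: x_2 = 4.7254/5.0952 = 0.9274.
x_1 = (-0.3922 − 0.1961·0.9274)/5.0990 = -0.1126.

x = (-0.1126, 0.9274)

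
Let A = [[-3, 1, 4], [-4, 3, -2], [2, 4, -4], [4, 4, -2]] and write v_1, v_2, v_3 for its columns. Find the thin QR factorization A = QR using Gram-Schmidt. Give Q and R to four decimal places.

Q = [[-0.4472, 0.2524, 0.8111], [-0.5963, 0.5993, -0.3889], [0.2981, 0.5678, -0.2613], [0.5963, 0.5047, 0.3501]], R = [[6.7082, 1.3416, -2.9814], [0.0000, 6.3403, -3.4698], [0.0000, 0.0000, 4.3671]]

v_1 = (-3, -4, 2, 4); ‖v_1‖ = 6.7082, so e_1 = (-0.4472, -0.5963, 0.2981, 0.5963).
e_1·v_2 = (-0.4472)·1 + (-0.5963)·3 + 0.2981·4 + 0.5963·4 = 1.3416.
u_2 = v_2 − 1.3416·e_1 = (1.6000, 3.8000, 3.6000, 3.2000).
‖u_2‖ = 6.3403, so e_2 = (0.2524, 0.5993, 0.5678, 0.5047).
e_1·v_3 = (-0.4472)·4 + (-0.5963)·(-2) + 0.2981·(-4) + 0.5963·(-2) = -2.9814; e_2·v_3 = 0.2524·4 + 0.5993·(-2) + 0.5678·(-4) + 0.5047·(-2) = -3.4698.
u_3 = v_3 + 2.9814·e_1 + 3.4698·e_2 = (3.5423, -1.6982, -1.1410, 1.5290).
‖u_3‖ = 4.3671, so e_3 = (0.8111, -0.3889, -0.2613, 0.3501).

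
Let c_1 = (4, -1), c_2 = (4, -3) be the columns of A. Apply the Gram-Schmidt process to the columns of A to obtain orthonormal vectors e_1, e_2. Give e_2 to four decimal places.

c_1 = (4, -1); ‖c_1‖ = 4.1231, so e_1 = (0.9701, -0.2425).
e_1·c_2 = 0.9701·4 + (-0.2425)·(-3) = 4.6082.
u_2 = c_2 − 4.6082·e_1 = (-0.4706, -1.8824).
‖u_2‖ = 1.9403, so e_2 = (-0.2425, -0.9701).

e_2 = (-0.2425, -0.9701)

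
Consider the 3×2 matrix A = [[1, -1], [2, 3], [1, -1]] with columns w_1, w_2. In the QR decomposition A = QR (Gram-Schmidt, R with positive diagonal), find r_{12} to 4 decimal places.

w_1 = (1, 2, 1); ‖w_1‖ = 2.4495, so q_1 = (0.4082, 0.8165, 0.4082).
r_{12} = q_1·w_2 = 1.6330.

r_{12} = 1.6330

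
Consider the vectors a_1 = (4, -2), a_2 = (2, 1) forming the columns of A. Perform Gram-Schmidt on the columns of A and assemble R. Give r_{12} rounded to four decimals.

a_1 = (4, -2); ‖a_1‖ = 4.4721, so q_1 = (0.8944, -0.4472).
r_{12} = q_1·a_2 = 1.3416.

r_{12} = 1.3416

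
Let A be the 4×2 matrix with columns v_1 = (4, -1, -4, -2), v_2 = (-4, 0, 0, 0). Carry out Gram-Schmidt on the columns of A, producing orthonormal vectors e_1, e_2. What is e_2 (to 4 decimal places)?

v_1 = (4, -1, -4, -2); ‖v_1‖ = 6.0828, so e_1 = (0.6576, -0.1644, -0.6576, -0.3288).
e_1·v_2 = 0.6576·(-4) + (-0.1644)·0 + (-0.6576)·0 + (-0.3288)·0 = -2.6304.
u_2 = v_2 + 2.6304·e_1 = (-2.2703, -0.4324, -1.7297, -0.8649).
‖u_2‖ = 3.0135, so e_2 = (-0.7534, -0.1435, -0.5740, -0.2870).

e_2 = (-0.7534, -0.1435, -0.5740, -0.2870)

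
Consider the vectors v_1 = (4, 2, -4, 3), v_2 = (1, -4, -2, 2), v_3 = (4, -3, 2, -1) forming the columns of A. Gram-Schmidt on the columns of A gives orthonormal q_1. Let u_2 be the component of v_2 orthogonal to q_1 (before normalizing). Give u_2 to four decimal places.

u_2 = (0.1111, -4.4444, -1.1111, 1.3333)

v_1 = (4, 2, -4, 3); ‖v_1‖ = 6.7082, so q_1 = (0.5963, 0.2981, -0.5963, 0.4472).
q_1·v_2 = 0.5963·1 + 0.2981·(-4) + (-0.5963)·(-2) + 0.4472·2 = 1.4907.
u_2 = v_2 − 1.4907·q_1 = (0.1111, -4.4444, -1.1111, 1.3333).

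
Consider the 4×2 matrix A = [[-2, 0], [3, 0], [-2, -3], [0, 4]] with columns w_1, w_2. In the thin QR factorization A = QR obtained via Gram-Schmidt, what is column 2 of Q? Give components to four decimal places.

q_1 = w_1/‖w_1‖ = (-2, 3, -2, 0)/4.1231 = (-0.4851, 0.7276, -0.4851, 0.0000).
r_{12} = q_1·w_2 = 1.4552.
u_2 = w_2 − 1.4552·q_1 = (0.7059, -1.0588, -2.2941, 4.0000).
‖u_2‖ = 4.7836, so q_2 = (0.1476, -0.2213, -0.4796, 0.8362).

q_2 = (0.1476, -0.2213, -0.4796, 0.8362)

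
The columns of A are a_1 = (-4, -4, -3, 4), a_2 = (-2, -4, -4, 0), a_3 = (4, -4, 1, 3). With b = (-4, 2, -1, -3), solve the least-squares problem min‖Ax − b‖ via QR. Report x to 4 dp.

a_1 = (-4, -4, -3, 4); ‖a_1‖ = 7.5498, so q_1 = (-0.5298, -0.5298, -0.3974, 0.5298).
q_1·a_2 = (-0.5298)·(-2) + (-0.5298)·(-4) + (-0.3974)·(-4) + 0.5298·0 = 4.7683.
u_2 = a_2 − 4.7683·q_1 = (0.5263, -1.4737, -2.1053, -2.5263).
‖u_2‖ = 3.6419, so q_2 = (0.1445, -0.4047, -0.5781, -0.6937).
q_1·a_3 = (-0.5298)·4 + (-0.5298)·(-4) + (-0.3974)·1 + 0.5298·3 = 1.1921; q_2·a_3 = 0.1445·4 + (-0.4047)·(-4) + (-0.5781)·1 + (-0.6937)·3 = -0.4625.
u_3 = a_3 − 1.1921·q_1 + 0.4625·q_2 = (4.6984, -3.5556, 1.2063, 2.0476).
‖u_3‖ = 6.3534, so q_3 = (0.7395, -0.5596, 0.1899, 0.3223).
Qᵀb = (-0.1325, 1.2718, -5.2341).
Back-substitute: x_3 = -5.2341/6.3534 = -0.8238.
x_2 = (1.2718 + 0.4625·(-0.8238))/3.6419 = 0.2446.
x_1 = (-0.1325 − 4.7683·0.2446 − 1.1921·(-0.8238))/7.5498 = -0.0419.

x = (-0.0419, 0.2446, -0.8238)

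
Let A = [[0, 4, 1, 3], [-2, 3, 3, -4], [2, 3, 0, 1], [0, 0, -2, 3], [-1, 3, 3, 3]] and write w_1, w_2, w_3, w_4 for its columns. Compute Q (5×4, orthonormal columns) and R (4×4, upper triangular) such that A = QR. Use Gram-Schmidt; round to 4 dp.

w_1 = (0, -2, 2, 0, -1); ‖w_1‖ = 3.0000, so e_1 = (0.0000, -0.6667, 0.6667, 0.0000, -0.3333).
e_1·w_2 = 0.0000·4 + (-0.6667)·3 + 0.6667·3 + 0.0000·0 + (-0.3333)·3 = -1.0000.
u_2 = w_2 + 1.0000·e_1 = (4.0000, 2.3333, 3.6667, 0.0000, 2.6667).
‖u_2‖ = 6.4807, so e_2 = (0.6172, 0.3600, 0.5658, 0.0000, 0.4115).
e_1·w_3 = 0.0000·1 + (-0.6667)·3 + 0.6667·0 + 0.0000·(-2) + (-0.3333)·3 = -3.0000; e_2·w_3 = 0.6172·1 + 0.3600·3 + 0.5658·0 + 0.0000·(-2) + 0.4115·3 = 2.9318.
u_3 = w_3 + 3.0000·e_1 − 2.9318·e_2 = (-0.8095, -0.0556, 0.3413, -2.0000, 0.7937).
‖u_3‖ = 2.3248, so e_3 = (-0.3482, -0.0239, 0.1468, -0.8603, 0.3414).
e_1·w_4 = 0.0000·3 + (-0.6667)·(-4) + 0.6667·1 + 0.0000·3 + (-0.3333)·3 = 2.3333; e_2·w_4 = 0.6172·3 + 0.3600·(-4) + 0.5658·1 + 0.0000·3 + 0.4115·3 = 2.2117; e_3·w_4 = (-0.3482)·3 + (-0.0239)·(-4) + 0.1468·1 + (-0.8603)·3 + 0.3414·3 = -2.3590.
u_4 = w_4 − 2.3333·e_1 − 2.2117·e_2 + 2.3590·e_3 = (0.8135, -3.2971, -1.4606, 0.9706, 3.6730).
‖u_4‖ = 5.3009, so e_4 = (0.1535, -0.6220, -0.2755, 0.1831, 0.6929).

Q = [[0.0000, 0.6172, -0.3482, 0.1535], [-0.6667, 0.3600, -0.0239, -0.6220], [0.6667, 0.5658, 0.1468, -0.2755], [0.0000, 0.0000, -0.8603, 0.1831], [-0.3333, 0.4115, 0.3414, 0.6929]], R = [[3.0000, -1.0000, -3.0000, 2.3333], [0.0000, 6.4807, 2.9318, 2.2117], [0.0000, 0.0000, 2.3248, -2.3590], [0.0000, 0.0000, 0.0000, 5.3009]]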